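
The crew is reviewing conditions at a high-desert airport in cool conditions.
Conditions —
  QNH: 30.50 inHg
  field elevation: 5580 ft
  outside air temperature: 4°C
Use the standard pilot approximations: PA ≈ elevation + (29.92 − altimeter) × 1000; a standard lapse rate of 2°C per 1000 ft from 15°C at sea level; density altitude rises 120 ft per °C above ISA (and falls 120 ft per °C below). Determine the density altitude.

Pressure altitude = 5580 + (29.92 − 30.50) × 1000 = 5580 + (-580) = 5000 ft.
ISA temperature at 5000 ft = 15 − 2 × (5000/1000) = 5°C.
ISA deviation = 4 − 5 = -1°C.
Density altitude = 5000 + 120 × (-1) = 4880 ft.

4880 ft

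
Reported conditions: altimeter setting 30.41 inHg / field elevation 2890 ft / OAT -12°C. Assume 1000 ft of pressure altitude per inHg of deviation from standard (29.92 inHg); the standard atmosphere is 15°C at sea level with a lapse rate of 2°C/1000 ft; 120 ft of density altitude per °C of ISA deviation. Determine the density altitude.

Pressure altitude = 2890 + (29.92 − 30.41) × 1000 = 2890 + (-490) = 2400 ft.
ISA temperature at 2400 ft = 15 − 2 × (2400/1000) = 10.2°C.
ISA deviation = -12 − 10.2 = -22.2°C.
Density altitude = 2400 + 120 × (-22.2) = -264 ft.

-264 ft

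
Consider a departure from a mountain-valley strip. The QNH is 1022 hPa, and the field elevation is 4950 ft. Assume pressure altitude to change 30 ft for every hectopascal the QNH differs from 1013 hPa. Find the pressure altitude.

Pressure correction = (1013 − 1022) × 30 = -270 ft.
Pressure altitude = 4950 + (-270) = 4680 ft.

4680 ft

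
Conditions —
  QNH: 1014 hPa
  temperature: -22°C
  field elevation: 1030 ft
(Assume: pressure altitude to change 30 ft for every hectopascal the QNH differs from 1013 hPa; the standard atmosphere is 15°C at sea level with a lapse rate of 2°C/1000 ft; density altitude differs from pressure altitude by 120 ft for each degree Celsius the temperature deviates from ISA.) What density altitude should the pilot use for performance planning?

Pressure altitude = 1030 + (1013 − 1014) × 30 = 1030 + (-30) = 1000 ft.
ISA temperature at 1000 ft = 15 − 2 × (1000/1000) = 13°C.
ISA deviation = -22 − 13 = -35°C.
Density altitude = 1000 + 120 × (-35) = -3200 ft.

-3200 ft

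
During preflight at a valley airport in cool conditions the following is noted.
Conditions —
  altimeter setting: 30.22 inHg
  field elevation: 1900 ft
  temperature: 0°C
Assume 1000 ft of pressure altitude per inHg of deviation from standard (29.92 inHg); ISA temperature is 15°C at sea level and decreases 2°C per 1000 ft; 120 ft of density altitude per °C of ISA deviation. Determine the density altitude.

184 ft

Pressure altitude = 1900 + (29.92 − 30.22) × 1000 = 1900 + (-300) = 1600 ft.
ISA temperature at 1600 ft = 15 − 2 × (1600/1000) = 11.8°C.
ISA deviation = 0 − 11.8 = -11.8°C.
Density altitude = 1600 + 120 × (-11.8) = 184 ft.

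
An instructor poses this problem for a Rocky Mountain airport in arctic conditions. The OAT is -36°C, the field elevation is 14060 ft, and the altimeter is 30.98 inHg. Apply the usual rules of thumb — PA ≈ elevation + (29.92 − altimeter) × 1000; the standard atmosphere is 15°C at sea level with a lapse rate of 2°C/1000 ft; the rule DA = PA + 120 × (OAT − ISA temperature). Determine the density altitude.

10000 ft

Pressure altitude = 14060 + (29.92 − 30.98) × 1000 = 14060 + (-1060) = 13000 ft.
ISA temperature at 13000 ft = 15 − 2 × (13000/1000) = -11°C.
ISA deviation = -36 − (-11) = -25°C.
Density altitude = 13000 + 120 × (-25) = 10000 ft.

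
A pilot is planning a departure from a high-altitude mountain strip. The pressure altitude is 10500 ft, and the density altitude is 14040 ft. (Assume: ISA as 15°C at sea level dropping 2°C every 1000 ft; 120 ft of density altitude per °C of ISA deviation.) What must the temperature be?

Density altitude − pressure altitude = 14040 − 10500 = +3540 ft.
At 120 ft/°C that is an ISA deviation of 3540/120 = +29.5°C.
ISA temperature at 10500 ft = 15 − 2 × (10500/1000) = -6°C.
OAT = ISA + deviation = -6 + (+29.5) = 23.5°C.

23.5°C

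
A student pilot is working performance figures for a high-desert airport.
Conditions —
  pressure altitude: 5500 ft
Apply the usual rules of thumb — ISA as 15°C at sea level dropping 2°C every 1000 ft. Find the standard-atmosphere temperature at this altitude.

ISA temperature = 15 − 2 × (5500/1000) = 15 − 11 = 4°C.

4°C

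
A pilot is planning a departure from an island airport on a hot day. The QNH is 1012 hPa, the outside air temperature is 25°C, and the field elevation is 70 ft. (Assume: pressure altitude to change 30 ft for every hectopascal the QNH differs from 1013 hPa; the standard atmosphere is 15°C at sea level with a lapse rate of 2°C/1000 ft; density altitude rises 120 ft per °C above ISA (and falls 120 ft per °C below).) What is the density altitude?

Pressure altitude = 70 + (1013 − 1012) × 30 = 70 + (+30) = 100 ft.
ISA temperature at 100 ft = 15 − 2 × (100/1000) = 14.8°C.
ISA deviation = 25 − 14.8 = +10.2°C.
Density altitude = 100 + 120 × (10.2) = 1324 ft.

1324 ft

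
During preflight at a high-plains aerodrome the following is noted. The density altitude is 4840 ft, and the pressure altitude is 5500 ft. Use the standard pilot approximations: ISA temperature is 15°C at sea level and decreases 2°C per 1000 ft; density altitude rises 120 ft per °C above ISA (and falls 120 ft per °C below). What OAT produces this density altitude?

-1.5°C

Density altitude − pressure altitude = 4840 − 5500 = -660 ft.
At 120 ft/°C that is an ISA deviation of -660/120 = -5.5°C.
ISA temperature at 5500 ft = 15 − 2 × (5500/1000) = 4°C.
OAT = ISA + deviation = 4 + (-5.5) = -1.5°C.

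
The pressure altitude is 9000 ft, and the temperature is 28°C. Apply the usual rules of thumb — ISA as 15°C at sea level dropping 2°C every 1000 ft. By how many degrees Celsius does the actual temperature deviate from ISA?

ISA+31°C

ISA temperature at 9000 ft = 15 − 2 × (9000/1000) = -3°C.
Deviation = OAT − ISA = 28 − (-3) = +31°C.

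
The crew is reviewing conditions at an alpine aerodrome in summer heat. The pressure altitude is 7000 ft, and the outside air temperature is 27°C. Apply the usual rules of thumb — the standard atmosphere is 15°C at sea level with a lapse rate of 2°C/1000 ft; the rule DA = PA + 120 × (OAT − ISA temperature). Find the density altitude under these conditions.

ISA temperature at 7000 ft = 15 − 2 × (7000/1000) = 1°C.
ISA deviation = 27 − 1 = +26°C.
Density altitude = 7000 + 120 × (26) = 7000 + (+3120) = 10120 ft.

10120 ft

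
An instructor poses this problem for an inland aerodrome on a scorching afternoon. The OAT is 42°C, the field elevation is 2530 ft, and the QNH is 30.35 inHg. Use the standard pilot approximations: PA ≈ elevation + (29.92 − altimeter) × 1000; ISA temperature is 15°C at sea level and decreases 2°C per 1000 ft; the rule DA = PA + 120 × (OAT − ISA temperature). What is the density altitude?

Pressure altitude = 2530 + (29.92 − 30.35) × 1000 = 2530 + (-430) = 2100 ft.
ISA temperature at 2100 ft = 15 − 2 × (2100/1000) = 10.8°C.
ISA deviation = 42 − 10.8 = +31.2°C.
Density altitude = 2100 + 120 × (31.2) = 5844 ft.

5844 ft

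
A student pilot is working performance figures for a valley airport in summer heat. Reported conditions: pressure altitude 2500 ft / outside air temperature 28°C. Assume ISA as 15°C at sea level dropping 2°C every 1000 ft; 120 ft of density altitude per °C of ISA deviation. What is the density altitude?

ISA temperature at 2500 ft = 15 − 2 × (2500/1000) = 10°C.
ISA deviation = 28 − 10 = +18°C.
Density altitude = 2500 + 120 × (18) = 2500 + (+2160) = 4660 ft.

4660 ft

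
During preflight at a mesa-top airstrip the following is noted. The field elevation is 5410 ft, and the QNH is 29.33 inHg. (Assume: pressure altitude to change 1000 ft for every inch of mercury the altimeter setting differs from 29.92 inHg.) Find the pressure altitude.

6000 ft

Pressure correction = (29.92 − 29.33) × 1000 = +590 ft.
Pressure altitude = 5410 + (+590) = 6000 ft.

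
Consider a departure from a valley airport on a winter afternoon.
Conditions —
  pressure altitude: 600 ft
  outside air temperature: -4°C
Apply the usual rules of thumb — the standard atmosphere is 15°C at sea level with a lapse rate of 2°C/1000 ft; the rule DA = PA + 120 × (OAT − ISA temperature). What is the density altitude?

-1536 ft

ISA temperature at 600 ft = 15 − 2 × (600/1000) = 13.8°C.
ISA deviation = -4 − 13.8 = -17.8°C.
Density altitude = 600 + 120 × (-17.8) = 600 + (-2136) = -1536 ft.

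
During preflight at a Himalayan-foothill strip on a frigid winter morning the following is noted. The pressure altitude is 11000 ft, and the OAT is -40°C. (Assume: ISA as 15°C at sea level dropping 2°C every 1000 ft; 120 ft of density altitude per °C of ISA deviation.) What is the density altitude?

ISA temperature at 11000 ft = 15 − 2 × (11000/1000) = -7°C.
ISA deviation = -40 − (-7) = -33°C.
Density altitude = 11000 + 120 × (-33) = 11000 + (-3960) = 7040 ft.

7040 ft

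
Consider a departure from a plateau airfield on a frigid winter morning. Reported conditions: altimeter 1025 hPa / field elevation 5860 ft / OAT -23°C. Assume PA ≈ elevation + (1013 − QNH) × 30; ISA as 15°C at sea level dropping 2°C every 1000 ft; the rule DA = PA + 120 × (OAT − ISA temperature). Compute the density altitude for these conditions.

Pressure altitude = 5860 + (1013 − 1025) × 30 = 5860 + (-360) = 5500 ft.
ISA temperature at 5500 ft = 15 − 2 × (5500/1000) = 4°C.
ISA deviation = -23 − 4 = -27°C.
Density altitude = 5500 + 120 × (-27) = 2260 ft.

2260 ft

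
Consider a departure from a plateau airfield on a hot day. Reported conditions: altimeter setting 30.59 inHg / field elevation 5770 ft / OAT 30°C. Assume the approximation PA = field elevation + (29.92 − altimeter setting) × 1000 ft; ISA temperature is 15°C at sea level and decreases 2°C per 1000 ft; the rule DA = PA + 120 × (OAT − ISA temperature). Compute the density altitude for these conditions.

Pressure altitude = 5770 + (29.92 − 30.59) × 1000 = 5770 + (-670) = 5100 ft.
ISA temperature at 5100 ft = 15 − 2 × (5100/1000) = 4.8°C.
ISA deviation = 30 − 4.8 = +25.2°C.
Density altitude = 5100 + 120 × (25.2) = 8124 ft.

8124 ft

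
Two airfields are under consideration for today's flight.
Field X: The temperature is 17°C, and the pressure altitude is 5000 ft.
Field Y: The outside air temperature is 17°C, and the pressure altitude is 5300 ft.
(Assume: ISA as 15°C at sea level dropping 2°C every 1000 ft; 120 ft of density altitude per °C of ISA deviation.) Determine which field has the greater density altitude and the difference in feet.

Field Y by 372 ft

Field X: ISA temp = 5°C, deviation +12°C, DA = 5000 + 120 × 12 = 6440 ft.
Field Y: ISA temp = 4.4°C, deviation +12.6°C, DA = 5300 + 120 × 12.6 = 6812 ft.
Field Y is higher by 6812 − 6440 = 372 ft.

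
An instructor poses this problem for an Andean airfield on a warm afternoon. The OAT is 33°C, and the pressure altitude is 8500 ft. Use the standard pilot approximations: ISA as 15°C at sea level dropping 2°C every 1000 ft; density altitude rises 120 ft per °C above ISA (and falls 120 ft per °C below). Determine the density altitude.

ISA temperature at 8500 ft = 15 − 2 × (8500/1000) = -2°C.
ISA deviation = 33 − (-2) = +35°C.
Density altitude = 8500 + 120 × (35) = 8500 + (+4200) = 12700 ft.

12700 ft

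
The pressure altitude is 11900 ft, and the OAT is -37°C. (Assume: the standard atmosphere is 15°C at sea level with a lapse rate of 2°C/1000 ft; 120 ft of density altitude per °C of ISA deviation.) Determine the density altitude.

8516 ft

ISA temperature at 11900 ft = 15 − 2 × (11900/1000) = -8.8°C.
ISA deviation = -37 − (-8.8) = -28.2°C.
Density altitude = 11900 + 120 × (-28.2) = 11900 + (-3384) = 8516 ft.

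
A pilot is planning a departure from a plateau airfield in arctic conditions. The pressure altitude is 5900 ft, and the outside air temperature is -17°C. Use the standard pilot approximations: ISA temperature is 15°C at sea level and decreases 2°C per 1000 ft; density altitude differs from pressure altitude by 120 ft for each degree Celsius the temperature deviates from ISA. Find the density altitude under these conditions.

3476 ft

ISA temperature at 5900 ft = 15 − 2 × (5900/1000) = 3.2°C.
ISA deviation = -17 − 3.2 = -20.2°C.
Density altitude = 5900 + 120 × (-20.2) = 5900 + (-2424) = 3476 ft.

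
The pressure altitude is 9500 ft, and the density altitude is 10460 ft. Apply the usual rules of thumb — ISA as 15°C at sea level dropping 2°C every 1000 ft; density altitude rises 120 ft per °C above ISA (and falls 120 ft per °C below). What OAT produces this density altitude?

4°C

Density altitude − pressure altitude = 10460 − 9500 = +960 ft.
At 120 ft/°C that is an ISA deviation of 960/120 = +8°C.
ISA temperature at 9500 ft = 15 − 2 × (9500/1000) = -4°C.
OAT = ISA + deviation = -4 + (+8) = 4°C.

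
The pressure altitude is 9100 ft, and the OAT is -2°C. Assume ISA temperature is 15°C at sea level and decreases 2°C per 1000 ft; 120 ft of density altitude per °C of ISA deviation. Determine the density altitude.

9244 ft

ISA temperature at 9100 ft = 15 − 2 × (9100/1000) = -3.2°C.
ISA deviation = -2 − (-3.2) = +1.2°C.
Density altitude = 9100 + 120 × (1.2) = 9100 + (+144) = 9244 ft.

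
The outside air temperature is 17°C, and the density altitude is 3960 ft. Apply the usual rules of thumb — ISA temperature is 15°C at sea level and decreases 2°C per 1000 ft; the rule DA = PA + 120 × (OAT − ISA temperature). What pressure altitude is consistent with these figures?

DA = PA + 120 × (OAT − (15 − 2·PA/1000)) = PA + 120·OAT − 1800 + 0.24·PA = 1.24·PA + 120·OAT − 1800.
So 1.24·PA = 3960 − 120 × 17 + 1800 = 3720.
PA = 3720 / 1.24 = 3000 ft.

3000 ft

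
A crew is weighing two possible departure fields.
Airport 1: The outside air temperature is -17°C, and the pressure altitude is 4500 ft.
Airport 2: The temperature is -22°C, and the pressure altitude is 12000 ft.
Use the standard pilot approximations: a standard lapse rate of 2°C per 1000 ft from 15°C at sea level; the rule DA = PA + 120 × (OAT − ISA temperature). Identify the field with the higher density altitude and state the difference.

Airport 1: ISA temp = 6°C, deviation -23°C, DA = 4500 + 120 × (-23) = 1740 ft.
Airport 2: ISA temp = -9°C, deviation -13°C, DA = 12000 + 120 × (-13) = 10440 ft.
Airport 2 is higher by 10440 − 1740 = 8700 ft.

Airport 2 by 8700 ft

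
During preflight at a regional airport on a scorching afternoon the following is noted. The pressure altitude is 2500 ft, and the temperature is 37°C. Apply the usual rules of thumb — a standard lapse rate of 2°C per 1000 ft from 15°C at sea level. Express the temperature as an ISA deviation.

ISA+27°C

ISA temperature at 2500 ft = 15 − 2 × (2500/1000) = 10°C.
Deviation = OAT − ISA = 37 − 10 = +27°C.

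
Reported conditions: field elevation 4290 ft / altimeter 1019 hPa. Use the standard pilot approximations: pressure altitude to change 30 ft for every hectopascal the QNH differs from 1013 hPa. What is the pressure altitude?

4110 ft

Pressure correction = (1013 − 1019) × 30 = -180 ft.
Pressure altitude = 4290 + (-180) = 4110 ft.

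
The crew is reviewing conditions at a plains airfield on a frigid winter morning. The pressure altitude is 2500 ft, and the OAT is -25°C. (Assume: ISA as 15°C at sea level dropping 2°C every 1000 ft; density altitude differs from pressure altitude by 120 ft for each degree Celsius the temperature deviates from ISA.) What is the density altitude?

-1700 ft

ISA temperature at 2500 ft = 15 − 2 × (2500/1000) = 10°C.
ISA deviation = -25 − 10 = -35°C.
Density altitude = 2500 + 120 × (-35) = 2500 + (-4200) = -1700 ft.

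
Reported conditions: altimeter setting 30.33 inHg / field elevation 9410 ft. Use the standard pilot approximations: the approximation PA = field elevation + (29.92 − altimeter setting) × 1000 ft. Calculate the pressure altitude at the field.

9000 ft

Pressure correction = (29.92 − 30.33) × 1000 = -410 ft.
Pressure altitude = 9410 + (-410) = 9000 ft.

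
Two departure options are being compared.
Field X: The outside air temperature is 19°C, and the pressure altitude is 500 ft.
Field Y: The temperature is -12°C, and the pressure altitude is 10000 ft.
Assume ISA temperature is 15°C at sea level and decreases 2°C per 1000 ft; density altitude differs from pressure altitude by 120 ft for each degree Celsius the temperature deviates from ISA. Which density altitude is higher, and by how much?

Field Y by 8060 ft

Field X: ISA temp = 14°C, deviation +5°C, DA = 500 + 120 × 5 = 1100 ft.
Field Y: ISA temp = -5°C, deviation -7°C, DA = 10000 + 120 × (-7) = 9160 ft.
Field Y is higher by 9160 − 1100 = 8060 ft.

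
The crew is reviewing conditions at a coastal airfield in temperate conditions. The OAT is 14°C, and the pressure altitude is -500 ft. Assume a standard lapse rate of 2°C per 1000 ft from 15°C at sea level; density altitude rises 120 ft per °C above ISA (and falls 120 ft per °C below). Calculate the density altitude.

ISA temperature at -500 ft = 15 − 2 × (-500/1000) = 16°C.
ISA deviation = 14 − 16 = -2°C.
Density altitude = -500 + 120 × (-2) = -500 + (-240) = -740 ft.

-740 ft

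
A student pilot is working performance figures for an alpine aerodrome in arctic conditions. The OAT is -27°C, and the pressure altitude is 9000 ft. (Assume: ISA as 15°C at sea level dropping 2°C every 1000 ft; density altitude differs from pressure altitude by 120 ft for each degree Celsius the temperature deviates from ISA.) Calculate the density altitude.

6120 ft

ISA temperature at 9000 ft = 15 − 2 × (9000/1000) = -3°C.
ISA deviation = -27 − (-3) = -24°C.
Density altitude = 9000 + 120 × (-24) = 9000 + (-2880) = 6120 ft.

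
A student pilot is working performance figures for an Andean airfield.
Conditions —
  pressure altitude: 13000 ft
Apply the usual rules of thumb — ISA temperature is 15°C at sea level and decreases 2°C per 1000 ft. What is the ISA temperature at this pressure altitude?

ISA temperature = 15 − 2 × (13000/1000) = 15 − 26 = -11°C.

-11°C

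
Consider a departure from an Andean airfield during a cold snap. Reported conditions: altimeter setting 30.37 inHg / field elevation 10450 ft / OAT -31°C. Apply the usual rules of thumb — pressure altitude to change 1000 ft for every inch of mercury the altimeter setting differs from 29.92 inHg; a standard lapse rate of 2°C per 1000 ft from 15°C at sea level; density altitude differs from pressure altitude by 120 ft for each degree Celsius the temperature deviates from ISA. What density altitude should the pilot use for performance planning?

Pressure altitude = 10450 + (29.92 − 30.37) × 1000 = 10450 + (-450) = 10000 ft.
ISA temperature at 10000 ft = 15 − 2 × (10000/1000) = -5°C.
ISA deviation = -31 − (-5) = -26°C.
Density altitude = 10000 + 120 × (-26) = 6880 ft.

6880 ft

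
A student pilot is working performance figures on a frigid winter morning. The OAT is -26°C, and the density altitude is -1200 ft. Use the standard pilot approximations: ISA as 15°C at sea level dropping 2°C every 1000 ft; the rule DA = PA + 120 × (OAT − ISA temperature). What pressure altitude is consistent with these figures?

3000 ft

DA = PA + 120 × (OAT − (15 − 2·PA/1000)) = PA + 120·OAT − 1800 + 0.24·PA = 1.24·PA + 120·OAT − 1800.
So 1.24·PA = -1200 − 120 × (-26) + 1800 = 3720.
PA = 3720 / 1.24 = 3000 ft.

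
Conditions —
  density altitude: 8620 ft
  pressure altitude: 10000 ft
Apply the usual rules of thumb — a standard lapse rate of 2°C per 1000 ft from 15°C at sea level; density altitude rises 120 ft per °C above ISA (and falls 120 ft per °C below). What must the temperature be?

-16.5°C

Density altitude − pressure altitude = 8620 − 10000 = -1380 ft.
At 120 ft/°C that is an ISA deviation of -1380/120 = -11.5°C.
ISA temperature at 10000 ft = 15 − 2 × (10000/1000) = -5°C.
OAT = ISA + deviation = -5 + (-11.5) = -16.5°C.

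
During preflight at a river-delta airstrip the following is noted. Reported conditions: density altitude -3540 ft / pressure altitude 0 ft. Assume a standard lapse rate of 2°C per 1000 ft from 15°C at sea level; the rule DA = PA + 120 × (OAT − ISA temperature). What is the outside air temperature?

Density altitude − pressure altitude = -3540 − 0 = -3540 ft.
At 120 ft/°C that is an ISA deviation of -3540/120 = -29.5°C.
ISA temperature at 0 ft = 15 − 2 × (0/1000) = 15°C.
OAT = ISA + deviation = 15 + (-29.5) = -14.5°C.

-14.5°C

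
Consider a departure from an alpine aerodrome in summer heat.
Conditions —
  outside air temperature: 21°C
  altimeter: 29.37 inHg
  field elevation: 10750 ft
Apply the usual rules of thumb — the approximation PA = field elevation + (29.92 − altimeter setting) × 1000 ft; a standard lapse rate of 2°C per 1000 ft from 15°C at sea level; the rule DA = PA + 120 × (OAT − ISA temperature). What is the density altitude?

Pressure altitude = 10750 + (29.92 − 29.37) × 1000 = 10750 + (+550) = 11300 ft.
ISA temperature at 11300 ft = 15 − 2 × (11300/1000) = -7.6°C.
ISA deviation = 21 − (-7.6) = +28.6°C.
Density altitude = 11300 + 120 × (28.6) = 14732 ft.

14732 ft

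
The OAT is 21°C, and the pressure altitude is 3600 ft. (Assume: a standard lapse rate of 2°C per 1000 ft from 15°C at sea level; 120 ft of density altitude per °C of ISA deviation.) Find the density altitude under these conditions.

5184 ft

ISA temperature at 3600 ft = 15 − 2 × (3600/1000) = 7.8°C.
ISA deviation = 21 − 7.8 = +13.2°C.
Density altitude = 3600 + 120 × (13.2) = 3600 + (+1584) = 5184 ft.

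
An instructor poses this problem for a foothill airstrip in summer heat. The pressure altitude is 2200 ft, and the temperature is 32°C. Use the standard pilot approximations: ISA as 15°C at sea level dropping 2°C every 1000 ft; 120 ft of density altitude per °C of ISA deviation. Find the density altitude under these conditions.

4768 ft

ISA temperature at 2200 ft = 15 − 2 × (2200/1000) = 10.6°C.
ISA deviation = 32 − 10.6 = +21.4°C.
Density altitude = 2200 + 120 × (21.4) = 2200 + (+2568) = 4768 ft.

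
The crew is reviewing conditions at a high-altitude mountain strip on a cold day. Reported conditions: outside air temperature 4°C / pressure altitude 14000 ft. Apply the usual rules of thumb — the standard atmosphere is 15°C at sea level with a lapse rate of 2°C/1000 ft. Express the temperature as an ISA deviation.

ISA+17°C

ISA temperature at 14000 ft = 15 − 2 × (14000/1000) = -13°C.
Deviation = OAT − ISA = 4 − (-13) = +17°C.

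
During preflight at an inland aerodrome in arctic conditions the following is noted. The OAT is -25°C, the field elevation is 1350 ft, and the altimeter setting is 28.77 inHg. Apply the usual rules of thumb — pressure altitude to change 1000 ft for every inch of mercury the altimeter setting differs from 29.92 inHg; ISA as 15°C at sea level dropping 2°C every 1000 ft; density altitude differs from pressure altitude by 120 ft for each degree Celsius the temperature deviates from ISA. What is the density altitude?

Pressure altitude = 1350 + (29.92 − 28.77) × 1000 = 1350 + (+1150) = 2500 ft.
ISA temperature at 2500 ft = 15 − 2 × (2500/1000) = 10°C.
ISA deviation = -25 − 10 = -35°C.
Density altitude = 2500 + 120 × (-35) = -1700 ft.

-1700 ft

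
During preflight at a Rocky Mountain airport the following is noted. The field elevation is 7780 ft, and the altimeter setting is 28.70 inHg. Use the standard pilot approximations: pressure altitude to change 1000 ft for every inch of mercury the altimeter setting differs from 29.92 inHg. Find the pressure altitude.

Pressure correction = (29.92 − 28.70) × 1000 = +1220 ft.
Pressure altitude = 7780 + (+1220) = 9000 ft.

9000 ft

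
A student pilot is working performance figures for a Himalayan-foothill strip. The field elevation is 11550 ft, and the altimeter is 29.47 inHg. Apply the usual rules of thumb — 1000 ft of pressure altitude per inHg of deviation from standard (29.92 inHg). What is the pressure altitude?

12000 ft

Pressure correction = (29.92 − 29.47) × 1000 = +450 ft.
Pressure altitude = 11550 + (+450) = 12000 ft.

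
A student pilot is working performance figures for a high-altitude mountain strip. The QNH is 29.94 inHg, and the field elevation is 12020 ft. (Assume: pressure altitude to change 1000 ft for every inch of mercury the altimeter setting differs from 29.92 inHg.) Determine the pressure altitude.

12000 ft

Pressure correction = (29.92 − 29.94) × 1000 = -20 ft.
Pressure altitude = 12020 + (-20) = 12000 ft.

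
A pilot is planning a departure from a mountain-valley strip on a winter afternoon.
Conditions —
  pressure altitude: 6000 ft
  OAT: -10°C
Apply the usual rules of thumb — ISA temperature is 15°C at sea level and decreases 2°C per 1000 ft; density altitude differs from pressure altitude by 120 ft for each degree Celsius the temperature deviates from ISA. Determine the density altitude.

4440 ft

ISA temperature at 6000 ft = 15 − 2 × (6000/1000) = 3°C.
ISA deviation = -10 − 3 = -13°C.
Density altitude = 6000 + 120 × (-13) = 6000 + (-1560) = 4440 ft.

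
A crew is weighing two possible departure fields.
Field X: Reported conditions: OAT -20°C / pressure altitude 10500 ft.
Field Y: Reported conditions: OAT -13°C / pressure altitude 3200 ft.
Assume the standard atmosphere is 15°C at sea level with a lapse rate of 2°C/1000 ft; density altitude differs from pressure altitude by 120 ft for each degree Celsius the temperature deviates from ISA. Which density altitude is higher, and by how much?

Field X by 8212 ft

Field X: ISA temp = -6°C, deviation -14°C, DA = 10500 + 120 × (-14) = 8820 ft.
Field Y: ISA temp = 8.6°C, deviation -21.6°C, DA = 3200 + 120 × (-21.6) = 608 ft.
Field X is higher by 8820 − 608 = 8212 ft.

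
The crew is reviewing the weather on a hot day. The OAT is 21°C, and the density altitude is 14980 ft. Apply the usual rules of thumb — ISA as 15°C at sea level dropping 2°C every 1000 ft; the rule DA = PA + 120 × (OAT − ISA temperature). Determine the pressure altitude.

11500 ft

DA = PA + 120 × (OAT − (15 − 2·PA/1000)) = PA + 120·OAT − 1800 + 0.24·PA = 1.24·PA + 120·OAT − 1800.
So 1.24·PA = 14980 − 120 × 21 + 1800 = 14260.
PA = 14260 / 1.24 = 11500 ft.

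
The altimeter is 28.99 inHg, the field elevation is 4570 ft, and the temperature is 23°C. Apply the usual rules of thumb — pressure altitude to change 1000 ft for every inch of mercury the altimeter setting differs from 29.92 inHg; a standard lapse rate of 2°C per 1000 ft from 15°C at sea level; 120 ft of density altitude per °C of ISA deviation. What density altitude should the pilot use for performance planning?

Pressure altitude = 4570 + (29.92 − 28.99) × 1000 = 4570 + (+930) = 5500 ft.
ISA temperature at 5500 ft = 15 − 2 × (5500/1000) = 4°C.
ISA deviation = 23 − 4 = +19°C.
Density altitude = 5500 + 120 × (19) = 7780 ft.

7780 ft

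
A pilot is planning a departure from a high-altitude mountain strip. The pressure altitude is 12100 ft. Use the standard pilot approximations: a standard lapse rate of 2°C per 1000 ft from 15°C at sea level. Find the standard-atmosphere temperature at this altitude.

-9.2°C

ISA temperature = 15 − 2 × (12100/1000) = 15 − 24.2 = -9.2°C.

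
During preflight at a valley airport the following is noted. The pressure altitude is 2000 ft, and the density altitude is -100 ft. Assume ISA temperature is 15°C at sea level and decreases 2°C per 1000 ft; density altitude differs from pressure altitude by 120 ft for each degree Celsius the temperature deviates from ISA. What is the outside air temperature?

Density altitude − pressure altitude = -100 − 2000 = -2100 ft.
At 120 ft/°C that is an ISA deviation of -2100/120 = -17.5°C.
ISA temperature at 2000 ft = 15 − 2 × (2000/1000) = 11°C.
OAT = ISA + deviation = 11 + (-17.5) = -6.5°C.

-6.5°C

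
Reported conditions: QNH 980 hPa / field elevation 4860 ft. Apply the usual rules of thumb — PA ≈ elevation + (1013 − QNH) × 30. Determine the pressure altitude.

5850 ft

Pressure correction = (1013 − 980) × 30 = +990 ft.
Pressure altitude = 4860 + (+990) = 5850 ft.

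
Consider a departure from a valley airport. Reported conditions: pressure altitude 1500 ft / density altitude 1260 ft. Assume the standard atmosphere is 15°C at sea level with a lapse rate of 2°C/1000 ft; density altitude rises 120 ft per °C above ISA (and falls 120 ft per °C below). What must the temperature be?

10°C

Density altitude − pressure altitude = 1260 − 1500 = -240 ft.
At 120 ft/°C that is an ISA deviation of -240/120 = -2°C.
ISA temperature at 1500 ft = 15 − 2 × (1500/1000) = 12°C.
OAT = ISA + deviation = 12 + (-2) = 10°C.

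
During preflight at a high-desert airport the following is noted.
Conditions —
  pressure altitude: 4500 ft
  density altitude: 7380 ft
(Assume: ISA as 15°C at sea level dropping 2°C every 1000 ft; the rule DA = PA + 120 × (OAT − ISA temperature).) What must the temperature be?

30°C

Density altitude − pressure altitude = 7380 − 4500 = +2880 ft.
At 120 ft/°C that is an ISA deviation of 2880/120 = +24°C.
ISA temperature at 4500 ft = 15 − 2 × (4500/1000) = 6°C.
OAT = ISA + deviation = 6 + (+24) = 30°C.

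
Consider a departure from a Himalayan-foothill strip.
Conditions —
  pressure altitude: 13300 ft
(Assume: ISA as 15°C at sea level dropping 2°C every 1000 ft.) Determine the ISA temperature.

ISA temperature = 15 − 2 × (13300/1000) = 15 − 26.6 = -11.6°C.

-11.6°C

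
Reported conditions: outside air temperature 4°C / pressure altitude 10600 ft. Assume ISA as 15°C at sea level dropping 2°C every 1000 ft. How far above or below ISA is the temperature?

ISA+10.2°C

ISA temperature at 10600 ft = 15 − 2 × (10600/1000) = -6.2°C.
Deviation = OAT − ISA = 4 − (-6.2) = +10.2°C.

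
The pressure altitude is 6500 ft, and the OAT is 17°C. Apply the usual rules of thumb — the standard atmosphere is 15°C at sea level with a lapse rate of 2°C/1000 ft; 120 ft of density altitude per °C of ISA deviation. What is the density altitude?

8300 ft

ISA temperature at 6500 ft = 15 − 2 × (6500/1000) = 2°C.
ISA deviation = 17 − 2 = +15°C.
Density altitude = 6500 + 120 × (15) = 6500 + (+1800) = 8300 ft.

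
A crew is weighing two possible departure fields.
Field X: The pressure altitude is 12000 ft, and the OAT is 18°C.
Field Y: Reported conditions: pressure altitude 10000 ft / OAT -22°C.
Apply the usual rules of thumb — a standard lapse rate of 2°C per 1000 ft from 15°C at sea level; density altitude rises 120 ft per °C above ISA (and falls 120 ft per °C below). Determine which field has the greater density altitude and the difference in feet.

Field X by 7280 ft

Field X: ISA temp = -9°C, deviation +27°C, DA = 12000 + 120 × 27 = 15240 ft.
Field Y: ISA temp = -5°C, deviation -17°C, DA = 10000 + 120 × (-17) = 7960 ft.
Field X is higher by 15240 − 7960 = 7280 ft.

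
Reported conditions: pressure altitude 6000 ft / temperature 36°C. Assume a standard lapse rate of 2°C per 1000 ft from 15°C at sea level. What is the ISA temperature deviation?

ISA+33°C

ISA temperature at 6000 ft = 15 − 2 × (6000/1000) = 3°C.
Deviation = OAT − ISA = 36 − 3 = +33°C.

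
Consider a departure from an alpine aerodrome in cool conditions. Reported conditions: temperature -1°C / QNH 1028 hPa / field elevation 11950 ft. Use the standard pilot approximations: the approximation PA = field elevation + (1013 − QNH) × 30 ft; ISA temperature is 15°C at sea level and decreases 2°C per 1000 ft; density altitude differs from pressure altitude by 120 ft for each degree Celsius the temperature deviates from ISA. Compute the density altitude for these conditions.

12340 ft

Pressure altitude = 11950 + (1013 − 1028) × 30 = 11950 + (-450) = 11500 ft.
ISA temperature at 11500 ft = 15 − 2 × (11500/1000) = -8°C.
ISA deviation = -1 − (-8) = +7°C.
Density altitude = 11500 + 120 × (7) = 12340 ft.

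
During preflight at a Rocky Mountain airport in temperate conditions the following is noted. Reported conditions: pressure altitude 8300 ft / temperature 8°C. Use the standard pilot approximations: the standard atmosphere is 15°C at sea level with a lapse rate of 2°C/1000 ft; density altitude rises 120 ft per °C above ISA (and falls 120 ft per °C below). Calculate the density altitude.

ISA temperature at 8300 ft = 15 − 2 × (8300/1000) = -1.6°C.
ISA deviation = 8 − (-1.6) = +9.6°C.
Density altitude = 8300 + 120 × (9.6) = 8300 + (+1152) = 9452 ft.

9452 ft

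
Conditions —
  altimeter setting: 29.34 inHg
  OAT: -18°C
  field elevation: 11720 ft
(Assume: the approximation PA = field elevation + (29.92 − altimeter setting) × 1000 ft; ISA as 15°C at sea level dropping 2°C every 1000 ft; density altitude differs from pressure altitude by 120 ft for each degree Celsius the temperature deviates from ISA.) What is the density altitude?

11292 ft

Pressure altitude = 11720 + (29.92 − 29.34) × 1000 = 11720 + (+580) = 12300 ft.
ISA temperature at 12300 ft = 15 − 2 × (12300/1000) = -9.6°C.
ISA deviation = -18 − (-9.6) = -8.4°C.
Density altitude = 12300 + 120 × (-8.4) = 11292 ft.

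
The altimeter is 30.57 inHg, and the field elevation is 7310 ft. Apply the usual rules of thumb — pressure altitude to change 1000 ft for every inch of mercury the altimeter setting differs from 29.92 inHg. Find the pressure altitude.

Pressure correction = (29.92 − 30.57) × 1000 = -650 ft.
Pressure altitude = 7310 + (-650) = 6660 ft.

6660 ft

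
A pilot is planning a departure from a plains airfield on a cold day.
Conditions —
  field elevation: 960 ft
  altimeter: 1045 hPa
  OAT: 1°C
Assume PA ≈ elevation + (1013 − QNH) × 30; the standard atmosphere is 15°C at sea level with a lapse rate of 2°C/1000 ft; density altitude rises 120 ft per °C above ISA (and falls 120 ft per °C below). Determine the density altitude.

-1680 ft

Pressure altitude = 960 + (1013 − 1045) × 30 = 960 + (-960) = 0 ft.
ISA temperature at 0 ft = 15 − 2 × (0/1000) = 15°C.
ISA deviation = 1 − 15 = -14°C.
Density altitude = 0 + 120 × (-14) = -1680 ft.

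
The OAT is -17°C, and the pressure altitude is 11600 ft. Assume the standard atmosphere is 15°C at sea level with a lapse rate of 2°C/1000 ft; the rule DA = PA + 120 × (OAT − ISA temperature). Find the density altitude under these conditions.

10544 ft

ISA temperature at 11600 ft = 15 − 2 × (11600/1000) = -8.2°C.
ISA deviation = -17 − (-8.2) = -8.8°C.
Density altitude = 11600 + 120 × (-8.8) = 11600 + (-1056) = 10544 ft.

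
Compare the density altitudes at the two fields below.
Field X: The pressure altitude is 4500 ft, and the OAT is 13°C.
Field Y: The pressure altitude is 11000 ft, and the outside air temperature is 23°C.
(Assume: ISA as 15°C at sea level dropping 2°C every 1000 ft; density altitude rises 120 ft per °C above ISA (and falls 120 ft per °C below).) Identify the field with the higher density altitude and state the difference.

Field X: ISA temp = 6°C, deviation +7°C, DA = 4500 + 120 × 7 = 5340 ft.
Field Y: ISA temp = -7°C, deviation +30°C, DA = 11000 + 120 × 30 = 14600 ft.
Field Y is higher by 14600 − 5340 = 9260 ft.

Field Y by 9260 ft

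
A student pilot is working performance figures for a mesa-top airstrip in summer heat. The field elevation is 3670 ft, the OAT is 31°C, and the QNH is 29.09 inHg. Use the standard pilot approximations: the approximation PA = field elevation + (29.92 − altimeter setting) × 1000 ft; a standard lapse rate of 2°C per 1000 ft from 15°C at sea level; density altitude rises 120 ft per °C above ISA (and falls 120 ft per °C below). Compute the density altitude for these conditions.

7500 ft

Pressure altitude = 3670 + (29.92 − 29.09) × 1000 = 3670 + (+830) = 4500 ft.
ISA temperature at 4500 ft = 15 − 2 × (4500/1000) = 6°C.
ISA deviation = 31 − 6 = +25°C.
Density altitude = 4500 + 120 × (25) = 7500 ft.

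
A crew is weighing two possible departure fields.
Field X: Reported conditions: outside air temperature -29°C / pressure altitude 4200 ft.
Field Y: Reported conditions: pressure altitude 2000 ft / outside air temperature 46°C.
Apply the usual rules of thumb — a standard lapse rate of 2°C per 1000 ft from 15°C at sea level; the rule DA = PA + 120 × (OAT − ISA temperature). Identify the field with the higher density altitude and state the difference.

Field X: ISA temp = 6.6°C, deviation -35.6°C, DA = 4200 + 120 × (-35.6) = -72 ft.
Field Y: ISA temp = 11°C, deviation +35°C, DA = 2000 + 120 × 35 = 6200 ft.
Field Y is higher by 6200 − (-72) = 6272 ft.

Field Y by 6272 ft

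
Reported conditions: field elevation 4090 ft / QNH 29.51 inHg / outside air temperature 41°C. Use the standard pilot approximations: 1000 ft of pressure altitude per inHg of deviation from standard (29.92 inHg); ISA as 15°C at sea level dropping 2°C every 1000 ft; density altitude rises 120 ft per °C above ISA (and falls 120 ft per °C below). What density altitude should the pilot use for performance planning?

Pressure altitude = 4090 + (29.92 − 29.51) × 1000 = 4090 + (+410) = 4500 ft.
ISA temperature at 4500 ft = 15 − 2 × (4500/1000) = 6°C.
ISA deviation = 41 − 6 = +35°C.
Density altitude = 4500 + 120 × (35) = 8700 ft.

8700 ft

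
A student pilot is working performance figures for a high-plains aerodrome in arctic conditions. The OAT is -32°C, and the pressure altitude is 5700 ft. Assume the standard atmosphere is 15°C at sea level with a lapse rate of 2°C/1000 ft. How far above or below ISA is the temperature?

ISA temperature at 5700 ft = 15 − 2 × (5700/1000) = 3.6°C.
Deviation = OAT − ISA = -32 − 3.6 = -35.6°C.

ISA-35.6°C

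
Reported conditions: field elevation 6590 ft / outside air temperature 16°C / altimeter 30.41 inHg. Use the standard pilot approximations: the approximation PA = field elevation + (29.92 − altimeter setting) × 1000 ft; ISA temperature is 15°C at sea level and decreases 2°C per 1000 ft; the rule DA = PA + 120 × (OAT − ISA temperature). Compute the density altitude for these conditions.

7684 ft

Pressure altitude = 6590 + (29.92 − 30.41) × 1000 = 6590 + (-490) = 6100 ft.
ISA temperature at 6100 ft = 15 − 2 × (6100/1000) = 2.8°C.
ISA deviation = 16 − 2.8 = +13.2°C.
Density altitude = 6100 + 120 × (13.2) = 7684 ft.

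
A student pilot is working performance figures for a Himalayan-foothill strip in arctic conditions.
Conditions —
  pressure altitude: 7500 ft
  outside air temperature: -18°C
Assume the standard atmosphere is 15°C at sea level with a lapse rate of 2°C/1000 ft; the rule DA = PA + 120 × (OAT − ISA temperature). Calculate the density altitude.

ISA temperature at 7500 ft = 15 − 2 × (7500/1000) = 0°C.
ISA deviation = -18 − 0 = -18°C.
Density altitude = 7500 + 120 × (-18) = 7500 + (-2160) = 5340 ft.

5340 ft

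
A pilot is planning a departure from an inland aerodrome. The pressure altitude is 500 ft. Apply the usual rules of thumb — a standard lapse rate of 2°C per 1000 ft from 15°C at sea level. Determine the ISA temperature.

ISA temperature = 15 − 2 × (500/1000) = 15 − 1 = 14°C.

14°C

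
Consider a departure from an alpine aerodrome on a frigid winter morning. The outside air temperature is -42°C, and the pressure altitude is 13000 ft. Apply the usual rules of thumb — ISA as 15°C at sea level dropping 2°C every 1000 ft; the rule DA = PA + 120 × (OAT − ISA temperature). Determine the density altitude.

9280 ft

ISA temperature at 13000 ft = 15 − 2 × (13000/1000) = -11°C.
ISA deviation = -42 − (-11) = -31°C.
Density altitude = 13000 + 120 × (-31) = 13000 + (-3720) = 9280 ft.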